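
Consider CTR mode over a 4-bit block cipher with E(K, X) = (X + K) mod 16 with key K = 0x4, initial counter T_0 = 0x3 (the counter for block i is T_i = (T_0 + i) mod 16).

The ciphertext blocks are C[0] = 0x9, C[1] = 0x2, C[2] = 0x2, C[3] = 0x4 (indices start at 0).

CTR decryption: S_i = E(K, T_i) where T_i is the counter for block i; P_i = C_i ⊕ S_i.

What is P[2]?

P[2] = 0xB

P[2]: T = 0x5, S = E(K, T) = 0x9; 0x2 ⊕ 0x9 = 0xB.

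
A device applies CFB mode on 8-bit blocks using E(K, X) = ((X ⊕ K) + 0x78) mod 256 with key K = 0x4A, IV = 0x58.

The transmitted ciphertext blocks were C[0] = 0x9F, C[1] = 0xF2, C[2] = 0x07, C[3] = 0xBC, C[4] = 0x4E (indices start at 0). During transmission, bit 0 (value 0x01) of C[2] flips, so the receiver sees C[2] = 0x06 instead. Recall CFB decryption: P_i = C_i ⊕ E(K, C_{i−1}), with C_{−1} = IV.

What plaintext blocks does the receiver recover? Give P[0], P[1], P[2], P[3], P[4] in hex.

P[0] = 0x15, P[1] = 0xBF, P[2] = 0x36, P[3] = 0x78, P[4] = 0x20

Only C[2] changed, to 0x06. In CFB, a change in C_i flips the same bit in P_i and garbles P_{i+1}. Decrypting the received ciphertext:
P[0]: E(K, 0x58) = 0x8A; 0x9F ⊕ 0x8A = 0x15.
P[1]: E(K, 0x9F) = 0x4D; 0xF2 ⊕ 0x4D = 0xBF.
P[2]: E(K, 0xF2) = 0x30; 0x06 ⊕ 0x30 = 0x36.
P[3]: E(K, 0x06) = 0xC4; 0xBC ⊕ 0xC4 = 0x78.
P[4]: E(K, 0xBC) = 0x6E; 0x4E ⊕ 0x6E = 0x20.
Blocks that differ from the original plaintext: P[2], P[3].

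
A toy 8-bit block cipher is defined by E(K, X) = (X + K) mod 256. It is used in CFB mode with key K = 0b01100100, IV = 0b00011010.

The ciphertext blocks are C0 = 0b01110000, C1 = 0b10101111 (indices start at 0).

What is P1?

CFB decryption: P_i = C_i ⊕ E(K, C_{i−1}), with C_{−1} = IV.
P1: E(K, 0b01110000) = 0b11010100; 0b10101111 ⊕ 0b11010100 = 0b01111011.

P1 = 0b01111011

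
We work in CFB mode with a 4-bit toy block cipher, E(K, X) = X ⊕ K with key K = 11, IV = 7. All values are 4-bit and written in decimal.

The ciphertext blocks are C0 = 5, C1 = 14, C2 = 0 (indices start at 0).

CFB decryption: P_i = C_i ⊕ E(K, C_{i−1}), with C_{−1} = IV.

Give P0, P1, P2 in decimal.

P0: E(K, 7) = 12; 5 ⊕ 12 = 9.
P1: E(K, 5) = 14; 14 ⊕ 14 = 0.
P2: E(K, 14) = 5; 0 ⊕ 5 = 5.

P0 = 9, P1 = 0, P2 = 5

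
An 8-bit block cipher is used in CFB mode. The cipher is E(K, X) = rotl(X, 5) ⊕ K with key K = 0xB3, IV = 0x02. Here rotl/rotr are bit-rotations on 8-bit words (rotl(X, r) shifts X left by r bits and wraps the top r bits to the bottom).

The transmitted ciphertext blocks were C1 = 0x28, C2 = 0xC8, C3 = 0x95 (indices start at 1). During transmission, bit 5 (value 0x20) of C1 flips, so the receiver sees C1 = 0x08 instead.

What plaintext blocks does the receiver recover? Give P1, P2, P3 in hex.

P1 = 0xFB, P2 = 0x7A, P3 = 0x3F

CFB decryption: P_i = C_i ⊕ E(K, C_{i−1}), with C_{0} = IV.
Only C1 changed, to 0x08. In CFB, a change in C_i flips the same bit in P_i and garbles P_{i+1}. Decrypting the received ciphertext:
P1: E(K, 0x02) = 0xF3; 0x08 ⊕ 0xF3 = 0xFB.
P2: E(K, 0x08) = 0xB2; 0xC8 ⊕ 0xB2 = 0x7A.
P3: E(K, 0xC8) = 0xAA; 0x95 ⊕ 0xAA = 0x3F.
Blocks that differ from the original plaintext: P1, P2.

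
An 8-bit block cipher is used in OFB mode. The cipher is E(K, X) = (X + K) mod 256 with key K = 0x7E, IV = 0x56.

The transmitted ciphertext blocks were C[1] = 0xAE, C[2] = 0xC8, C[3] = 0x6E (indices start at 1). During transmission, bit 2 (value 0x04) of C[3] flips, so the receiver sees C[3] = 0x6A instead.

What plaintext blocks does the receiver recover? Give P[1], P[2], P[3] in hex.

P[1] = 0x7A, P[2] = 0x9A, P[3] = 0xBA

OFB decryption: S_i = E(K, S_{i−1}) with S_{0} = IV; P_i = C_i ⊕ S_i.
Only C[3] changed, to 0x6A. In OFB, a change in C_i flips the same bit in P_i only; the keystream is unaffected. Decrypting the received ciphertext:
P[1]: S = E(K, 0x56) = 0xD4; 0xAE ⊕ 0xD4 = 0x7A.
P[2]: S = E(K, 0xD4) = 0x52; 0xC8 ⊕ 0x52 = 0x9A.
P[3]: S = E(K, 0x52) = 0xD0; 0x6A ⊕ 0xD0 = 0xBA.
Blocks that differ from the original plaintext: P[3].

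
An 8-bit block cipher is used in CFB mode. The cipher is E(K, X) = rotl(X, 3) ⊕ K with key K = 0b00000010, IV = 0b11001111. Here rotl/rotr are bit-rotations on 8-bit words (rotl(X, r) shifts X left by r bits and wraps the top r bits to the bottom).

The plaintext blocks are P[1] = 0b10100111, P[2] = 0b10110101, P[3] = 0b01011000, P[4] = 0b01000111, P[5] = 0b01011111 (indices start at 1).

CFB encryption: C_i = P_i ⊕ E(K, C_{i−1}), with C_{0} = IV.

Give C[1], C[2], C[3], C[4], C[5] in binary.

C[1]: E(K, 0b11001111) = 0b01111100; 0b10100111 ⊕ 0b01111100 = 0b11011011.
C[2]: E(K, 0b11011011) = 0b11011100; 0b10110101 ⊕ 0b11011100 = 0b01101001.
C[3]: E(K, 0b01101001) = 0b01001001; 0b01011000 ⊕ 0b01001001 = 0b00010001.
C[4]: E(K, 0b00010001) = 0b10001010; 0b01000111 ⊕ 0b10001010 = 0b11001101.
C[5]: E(K, 0b11001101) = 0b01101100; 0b01011111 ⊕ 0b01101100 = 0b00110011.

C[1] = 0b11011011, C[2] = 0b01101001, C[3] = 0b00010001, C[4] = 0b11001101, C[5] = 0b00110011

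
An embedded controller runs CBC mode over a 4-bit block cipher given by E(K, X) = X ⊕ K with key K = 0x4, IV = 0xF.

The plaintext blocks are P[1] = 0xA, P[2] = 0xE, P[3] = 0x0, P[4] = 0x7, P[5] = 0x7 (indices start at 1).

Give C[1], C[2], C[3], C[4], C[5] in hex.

C[1] = 0x1, C[2] = 0xB, C[3] = 0xF, C[4] = 0xC, C[5] = 0xF

CBC encryption: C_i = E(K, P_i ⊕ C_{i−1}), with C_{0} = IV.
C[1]: P[1] ⊕ 0xF = 0x5; E(K, 0x5) = 0x1.
C[2]: P[2] ⊕ 0x1 = 0xF; E(K, 0xF) = 0xB.
C[3]: P[3] ⊕ 0xB = 0xB; E(K, 0xB) = 0xF.
C[4]: P[4] ⊕ 0xF = 0x8; E(K, 0x8) = 0xC.
C[5]: P[5] ⊕ 0xC = 0xB; E(K, 0xB) = 0xF.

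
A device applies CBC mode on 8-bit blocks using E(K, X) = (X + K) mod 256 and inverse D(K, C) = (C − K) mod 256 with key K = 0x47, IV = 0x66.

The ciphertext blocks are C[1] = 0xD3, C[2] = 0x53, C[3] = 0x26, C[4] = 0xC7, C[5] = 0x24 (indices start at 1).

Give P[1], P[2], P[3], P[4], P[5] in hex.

P[1] = 0xEA, P[2] = 0xDF, P[3] = 0x8C, P[4] = 0xA6, P[5] = 0x1A

CBC decryption: P_i = D(K, C_i) ⊕ C_{i−1}, with C_{0} = IV.
P[1]: D(K, 0xD3) = 0x8C; 0x8C ⊕ 0x66 = 0xEA.
P[2]: D(K, 0x53) = 0x0C; 0x0C ⊕ 0xD3 = 0xDF.
P[3]: D(K, 0x26) = 0xDF; 0xDF ⊕ 0x53 = 0x8C.
P[4]: D(K, 0xC7) = 0x80; 0x80 ⊕ 0x26 = 0xA6.
P[5]: D(K, 0x24) = 0xDD; 0xDD ⊕ 0xC7 = 0x1A.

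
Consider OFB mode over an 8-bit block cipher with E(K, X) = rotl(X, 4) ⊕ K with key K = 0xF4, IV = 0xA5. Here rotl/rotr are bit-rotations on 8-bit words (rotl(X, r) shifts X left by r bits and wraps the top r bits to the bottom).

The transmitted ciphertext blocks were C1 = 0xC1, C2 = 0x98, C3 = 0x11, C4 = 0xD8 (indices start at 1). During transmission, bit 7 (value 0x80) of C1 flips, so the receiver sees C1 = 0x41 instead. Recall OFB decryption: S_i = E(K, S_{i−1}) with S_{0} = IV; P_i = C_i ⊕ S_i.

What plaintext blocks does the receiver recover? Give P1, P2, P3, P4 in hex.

P1 = 0xEF, P2 = 0x86, P3 = 0x04, P4 = 0x7D

Only C1 changed, to 0x41. In OFB, a change in C_i flips the same bit in P_i only; the keystream is unaffected. Decrypting the received ciphertext:
P1: S = E(K, 0xA5) = 0xAE; 0x41 ⊕ 0xAE = 0xEF.
P2: S = E(K, 0xAE) = 0x1E; 0x98 ⊕ 0x1E = 0x86.
P3: S = E(K, 0x1E) = 0x15; 0x11 ⊕ 0x15 = 0x04.
P4: S = E(K, 0x15) = 0xA5; 0xD8 ⊕ 0xA5 = 0x7D.
Blocks that differ from the original plaintext: P1.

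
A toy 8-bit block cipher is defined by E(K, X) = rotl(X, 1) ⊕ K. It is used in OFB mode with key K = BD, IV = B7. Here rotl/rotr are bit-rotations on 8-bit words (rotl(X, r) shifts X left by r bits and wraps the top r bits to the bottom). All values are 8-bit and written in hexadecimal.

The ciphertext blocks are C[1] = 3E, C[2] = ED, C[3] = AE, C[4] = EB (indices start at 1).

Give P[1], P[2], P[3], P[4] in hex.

P[1] = EC, P[2] = F5, P[3] = 23, P[4] = 4D

OFB decryption: S_i = E(K, S_{i−1}) with S_{0} = IV; P_i = C_i ⊕ S_i.
P[1]: S = E(K, B7) = D2; 3E ⊕ D2 = EC.
P[2]: S = E(K, D2) = 18; ED ⊕ 18 = F5.
P[3]: S = E(K, 18) = 8D; AE ⊕ 8D = 23.
P[4]: S = E(K, 8D) = A6; EB ⊕ A6 = 4D.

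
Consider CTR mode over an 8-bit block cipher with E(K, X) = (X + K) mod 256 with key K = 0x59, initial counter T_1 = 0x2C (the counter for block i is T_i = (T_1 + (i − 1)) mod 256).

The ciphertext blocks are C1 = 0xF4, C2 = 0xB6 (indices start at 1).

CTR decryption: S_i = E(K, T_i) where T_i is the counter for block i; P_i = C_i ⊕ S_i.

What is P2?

P2: T = 0x2D, S = E(K, T) = 0x86; 0xB6 ⊕ 0x86 = 0x30.

P2 = 0x30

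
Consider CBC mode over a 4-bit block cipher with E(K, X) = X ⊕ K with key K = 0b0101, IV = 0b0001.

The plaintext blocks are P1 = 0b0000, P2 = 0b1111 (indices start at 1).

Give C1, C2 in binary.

C1 = 0b0100, C2 = 0b1110

CBC encryption: C_i = E(K, P_i ⊕ C_{i−1}), with C_{0} = IV.
C1: P1 ⊕ 0b0001 = 0b0001; E(K, 0b0001) = 0b0100.
C2: P2 ⊕ 0b0100 = 0b1011; E(K, 0b1011) = 0b1110.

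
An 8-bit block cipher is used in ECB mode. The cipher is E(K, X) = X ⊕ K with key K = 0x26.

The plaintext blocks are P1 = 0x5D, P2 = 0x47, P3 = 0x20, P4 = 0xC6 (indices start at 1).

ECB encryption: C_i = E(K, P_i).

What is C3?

C3: E(K, 0x20) = 0x06.

C3 = 0x06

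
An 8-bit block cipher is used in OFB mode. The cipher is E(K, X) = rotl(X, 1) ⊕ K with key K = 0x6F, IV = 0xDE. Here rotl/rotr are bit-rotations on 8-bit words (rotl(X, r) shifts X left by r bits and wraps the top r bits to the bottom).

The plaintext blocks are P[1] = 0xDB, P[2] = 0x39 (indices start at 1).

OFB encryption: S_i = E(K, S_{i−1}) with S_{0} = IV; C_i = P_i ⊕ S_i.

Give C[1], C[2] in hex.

C[1] = 0x09, C[2] = 0xF3

C[1]: S = E(K, 0xDE) = 0xD2; 0xDB ⊕ 0xD2 = 0x09.
C[2]: S = E(K, 0xD2) = 0xCA; 0x39 ⊕ 0xCA = 0xF3.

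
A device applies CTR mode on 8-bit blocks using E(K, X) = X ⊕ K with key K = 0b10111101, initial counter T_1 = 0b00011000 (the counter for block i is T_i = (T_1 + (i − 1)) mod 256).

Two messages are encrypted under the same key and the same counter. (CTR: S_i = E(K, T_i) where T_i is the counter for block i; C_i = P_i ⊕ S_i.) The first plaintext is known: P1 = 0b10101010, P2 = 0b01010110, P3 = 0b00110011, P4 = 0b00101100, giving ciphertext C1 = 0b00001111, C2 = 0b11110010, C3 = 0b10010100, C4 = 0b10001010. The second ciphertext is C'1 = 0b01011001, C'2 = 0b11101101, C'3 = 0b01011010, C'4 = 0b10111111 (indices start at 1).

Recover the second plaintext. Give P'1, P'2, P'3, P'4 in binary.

P'1 = 0b11111100, P'2 = 0b01001001, P'3 = 0b11111101, P'4 = 0b00011001

In CTR with a reused counter, both messages share the same keystream S_i, so C_i ⊕ C'_i = P_i ⊕ P'_i and thus P'_i = P_i ⊕ C_i ⊕ C'_i.
P'1: 0b10101010 ⊕ 0b00001111 ⊕ 0b01011001 = 0b11111100.
P'2: 0b01010110 ⊕ 0b11110010 ⊕ 0b11101101 = 0b01001001.
P'3: 0b00110011 ⊕ 0b10010100 ⊕ 0b01011010 = 0b11111101.
P'4: 0b00101100 ⊕ 0b10001010 ⊕ 0b10111111 = 0b00011001.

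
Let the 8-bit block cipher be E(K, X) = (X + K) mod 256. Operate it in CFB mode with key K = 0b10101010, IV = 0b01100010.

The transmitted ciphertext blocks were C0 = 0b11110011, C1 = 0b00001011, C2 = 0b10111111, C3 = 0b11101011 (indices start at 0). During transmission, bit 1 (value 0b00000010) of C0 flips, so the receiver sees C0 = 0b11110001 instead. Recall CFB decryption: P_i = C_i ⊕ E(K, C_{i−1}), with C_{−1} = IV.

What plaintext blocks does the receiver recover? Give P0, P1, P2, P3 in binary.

Only C0 changed, to 0b11110001. In CFB, a change in C_i flips the same bit in P_i and garbles P_{i+1}. Decrypting the received ciphertext:
P0: E(K, 0b01100010) = 0b00001100; 0b11110001 ⊕ 0b00001100 = 0b11111101.
P1: E(K, 0b11110001) = 0b10011011; 0b00001011 ⊕ 0b10011011 = 0b10010000.
P2: E(K, 0b00001011) = 0b10110101; 0b10111111 ⊕ 0b10110101 = 0b00001010.
P3: E(K, 0b10111111) = 0b01101001; 0b11101011 ⊕ 0b01101001 = 0b10000010.
Blocks that differ from the original plaintext: P0, P1.

P0 = 0b11111101, P1 = 0b10010000, P2 = 0b00001010, P3 = 0b10000010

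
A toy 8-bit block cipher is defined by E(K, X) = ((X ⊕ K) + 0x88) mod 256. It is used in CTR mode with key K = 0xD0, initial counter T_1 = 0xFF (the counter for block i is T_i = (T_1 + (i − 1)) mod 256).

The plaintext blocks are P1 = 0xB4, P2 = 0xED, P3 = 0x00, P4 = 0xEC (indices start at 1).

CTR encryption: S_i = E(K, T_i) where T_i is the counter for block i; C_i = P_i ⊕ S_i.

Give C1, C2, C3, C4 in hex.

C1: T = 0xFF, S = E(K, T) = 0xB7; 0xB4 ⊕ 0xB7 = 0x03.
C2: T = 0x00, S = E(K, T) = 0x58; 0xED ⊕ 0x58 = 0xB5.
C3: T = 0x01, S = E(K, T) = 0x59; 0x00 ⊕ 0x59 = 0x59.
C4: T = 0x02, S = E(K, T) = 0x5A; 0xEC ⊕ 0x5A = 0xB6.

C1 = 0x03, C2 = 0xB5, C3 = 0x59, C4 = 0xB6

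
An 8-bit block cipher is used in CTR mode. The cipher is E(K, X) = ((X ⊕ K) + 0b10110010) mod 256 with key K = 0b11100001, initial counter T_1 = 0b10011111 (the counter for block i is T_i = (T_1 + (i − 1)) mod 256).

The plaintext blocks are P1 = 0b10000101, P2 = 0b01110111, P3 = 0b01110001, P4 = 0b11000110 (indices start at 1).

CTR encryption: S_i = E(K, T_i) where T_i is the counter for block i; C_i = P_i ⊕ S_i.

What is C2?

C2 = 0b10000100

C1: T = 0b10011111, S = E(K, T) = 0b00110000; 0b10000101 ⊕ 0b00110000 = 0b10110101.
C2: T = 0b10100000, S = E(K, T) = 0b11110011; 0b01110111 ⊕ 0b11110011 = 0b10000100.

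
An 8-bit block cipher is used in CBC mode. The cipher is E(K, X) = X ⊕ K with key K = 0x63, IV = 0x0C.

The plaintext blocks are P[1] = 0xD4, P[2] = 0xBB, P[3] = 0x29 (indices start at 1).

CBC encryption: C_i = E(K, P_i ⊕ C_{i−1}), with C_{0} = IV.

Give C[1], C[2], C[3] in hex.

C[1] = 0xBB, C[2] = 0x63, C[3] = 0x29

C[1]: P[1] ⊕ 0x0C = 0xD8; E(K, 0xD8) = 0xBB.
C[2]: P[2] ⊕ 0xBB = 0x00; E(K, 0x00) = 0x63.
C[3]: P[3] ⊕ 0x63 = 0x4A; E(K, 0x4A) = 0x29.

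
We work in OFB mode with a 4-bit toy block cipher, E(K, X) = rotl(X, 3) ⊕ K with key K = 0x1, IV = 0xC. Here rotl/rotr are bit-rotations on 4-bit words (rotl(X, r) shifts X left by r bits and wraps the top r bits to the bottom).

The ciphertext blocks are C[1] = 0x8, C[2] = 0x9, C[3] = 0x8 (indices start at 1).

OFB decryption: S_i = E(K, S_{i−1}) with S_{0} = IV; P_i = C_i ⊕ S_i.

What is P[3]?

P[1]: S = E(K, 0xC) = 0x7; 0x8 ⊕ 0x7 = 0xF.
P[2]: S = E(K, 0x7) = 0xA; 0x9 ⊕ 0xA = 0x3.
P[3]: S = E(K, 0xA) = 0x4; 0x8 ⊕ 0x4 = 0xC.

P[3] = 0xC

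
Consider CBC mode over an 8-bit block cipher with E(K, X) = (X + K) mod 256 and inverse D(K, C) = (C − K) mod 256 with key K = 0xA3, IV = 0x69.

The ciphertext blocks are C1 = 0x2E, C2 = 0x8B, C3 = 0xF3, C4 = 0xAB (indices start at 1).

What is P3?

P3 = 0xDB

CBC decryption: P_i = D(K, C_i) ⊕ C_{i−1}, with C_{0} = IV.
P3: D(K, 0xF3) = 0x50; 0x50 ⊕ 0x8B = 0xDB.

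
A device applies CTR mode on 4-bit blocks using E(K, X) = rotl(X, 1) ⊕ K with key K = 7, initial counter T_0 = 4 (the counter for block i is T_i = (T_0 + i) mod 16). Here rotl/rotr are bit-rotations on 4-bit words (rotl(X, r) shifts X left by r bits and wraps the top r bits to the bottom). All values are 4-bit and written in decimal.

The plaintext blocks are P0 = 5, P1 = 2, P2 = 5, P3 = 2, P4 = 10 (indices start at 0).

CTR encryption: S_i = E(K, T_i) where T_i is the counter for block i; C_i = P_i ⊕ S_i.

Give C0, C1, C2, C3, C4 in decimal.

C0 = 10, C1 = 15, C2 = 14, C3 = 11, C4 = 12

C0: T = 4, S = E(K, T) = 15; 5 ⊕ 15 = 10.
C1: T = 5, S = E(K, T) = 13; 2 ⊕ 13 = 15.
C2: T = 6, S = E(K, T) = 11; 5 ⊕ 11 = 14.
C3: T = 7, S = E(K, T) = 9; 2 ⊕ 9 = 11.
C4: T = 8, S = E(K, T) = 6; 10 ⊕ 6 = 12.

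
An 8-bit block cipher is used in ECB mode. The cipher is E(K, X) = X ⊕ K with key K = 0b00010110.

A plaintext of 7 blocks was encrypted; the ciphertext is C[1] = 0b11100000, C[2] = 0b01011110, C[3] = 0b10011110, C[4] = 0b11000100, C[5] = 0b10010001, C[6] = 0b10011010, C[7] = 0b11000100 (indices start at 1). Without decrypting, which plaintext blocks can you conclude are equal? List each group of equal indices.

ECB encrypts each block independently with the same key, so equal ciphertext blocks imply equal plaintext blocks.
C[4] = C[7] = 0b11000100, so P[4] = P[7].

P[4] = P[7]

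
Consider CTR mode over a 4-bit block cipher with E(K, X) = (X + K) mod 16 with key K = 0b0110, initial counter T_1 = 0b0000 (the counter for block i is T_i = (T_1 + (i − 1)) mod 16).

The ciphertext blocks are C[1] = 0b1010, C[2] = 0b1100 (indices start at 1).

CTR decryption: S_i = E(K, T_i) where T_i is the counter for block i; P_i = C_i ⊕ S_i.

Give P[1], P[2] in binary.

P[1]: T = 0b0000, S = E(K, T) = 0b0110; 0b1010 ⊕ 0b0110 = 0b1100.
P[2]: T = 0b0001, S = E(K, T) = 0b0111; 0b1100 ⊕ 0b0111 = 0b1011.

P[1] = 0b1100, P[2] = 0b1011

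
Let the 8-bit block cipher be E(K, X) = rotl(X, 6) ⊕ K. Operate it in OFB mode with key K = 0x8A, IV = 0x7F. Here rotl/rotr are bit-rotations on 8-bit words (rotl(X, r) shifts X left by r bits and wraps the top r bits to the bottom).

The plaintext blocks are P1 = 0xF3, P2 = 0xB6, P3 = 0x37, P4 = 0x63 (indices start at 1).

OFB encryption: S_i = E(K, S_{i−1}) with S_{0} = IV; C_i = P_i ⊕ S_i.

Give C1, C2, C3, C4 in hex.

C1: S = E(K, 0x7F) = 0x55; 0xF3 ⊕ 0x55 = 0xA6.
C2: S = E(K, 0x55) = 0xDF; 0xB6 ⊕ 0xDF = 0x69.
C3: S = E(K, 0xDF) = 0x7D; 0x37 ⊕ 0x7D = 0x4A.
C4: S = E(K, 0x7D) = 0xD5; 0x63 ⊕ 0xD5 = 0xB6.

C1 = 0xA6, C2 = 0x69, C3 = 0x4A, C4 = 0xB6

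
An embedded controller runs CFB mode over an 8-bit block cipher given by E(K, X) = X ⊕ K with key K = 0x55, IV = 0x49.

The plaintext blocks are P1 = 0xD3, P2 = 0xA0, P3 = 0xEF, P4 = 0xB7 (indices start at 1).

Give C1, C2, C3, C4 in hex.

CFB encryption: C_i = P_i ⊕ E(K, C_{i−1}), with C_{0} = IV.
C1: E(K, 0x49) = 0x1C; 0xD3 ⊕ 0x1C = 0xCF.
C2: E(K, 0xCF) = 0x9A; 0xA0 ⊕ 0x9A = 0x3A.
C3: E(K, 0x3A) = 0x6F; 0xEF ⊕ 0x6F = 0x80.
C4: E(K, 0x80) = 0xD5; 0xB7 ⊕ 0xD5 = 0x62.

C1 = 0xCF, C2 = 0x3A, C3 = 0x80, C4 = 0x62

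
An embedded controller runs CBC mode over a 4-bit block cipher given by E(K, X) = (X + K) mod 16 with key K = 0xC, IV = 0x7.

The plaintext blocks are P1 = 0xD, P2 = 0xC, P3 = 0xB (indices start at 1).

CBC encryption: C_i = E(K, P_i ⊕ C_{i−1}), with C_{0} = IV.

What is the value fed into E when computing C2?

0xA

C1: P1 ⊕ 0x7 = 0xA; E(K, 0xA) = 0x6.
C2: P2 ⊕ 0x6 = 0xA; E(K, 0xA) = 0x6.
So the input to E for block 2 is 0xA.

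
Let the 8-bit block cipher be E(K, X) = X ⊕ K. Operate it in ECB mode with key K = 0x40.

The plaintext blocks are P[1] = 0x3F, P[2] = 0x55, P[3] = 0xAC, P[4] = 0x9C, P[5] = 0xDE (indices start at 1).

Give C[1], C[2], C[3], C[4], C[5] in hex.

ECB encryption: C_i = E(K, P_i).
C[1]: E(K, 0x3F) = 0x7F.
C[2]: E(K, 0x55) = 0x15.
C[3]: E(K, 0xAC) = 0xEC.
C[4]: E(K, 0x9C) = 0xDC.
C[5]: E(K, 0xDE) = 0x9E.

C[1] = 0x7F, C[2] = 0x15, C[3] = 0xEC, C[4] = 0xDC, C[5] = 0x9E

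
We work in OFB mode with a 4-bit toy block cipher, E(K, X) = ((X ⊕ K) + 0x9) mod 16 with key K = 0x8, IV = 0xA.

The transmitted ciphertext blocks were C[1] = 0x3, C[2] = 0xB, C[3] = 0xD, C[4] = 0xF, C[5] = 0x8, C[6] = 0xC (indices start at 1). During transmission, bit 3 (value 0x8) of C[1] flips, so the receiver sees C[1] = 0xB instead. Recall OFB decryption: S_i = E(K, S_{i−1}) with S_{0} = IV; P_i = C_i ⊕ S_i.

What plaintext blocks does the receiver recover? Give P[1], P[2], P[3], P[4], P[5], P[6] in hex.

Only C[1] changed, to 0xB. In OFB, a change in C_i flips the same bit in P_i only; the keystream is unaffected. Decrypting the received ciphertext:
P[1]: S = E(K, 0xA) = 0xB; 0xB ⊕ 0xB = 0x0.
P[2]: S = E(K, 0xB) = 0xC; 0xB ⊕ 0xC = 0x7.
P[3]: S = E(K, 0xC) = 0xD; 0xD ⊕ 0xD = 0x0.
P[4]: S = E(K, 0xD) = 0xE; 0xF ⊕ 0xE = 0x1.
P[5]: S = E(K, 0xE) = 0xF; 0x8 ⊕ 0xF = 0x7.
P[6]: S = E(K, 0xF) = 0x0; 0xC ⊕ 0x0 = 0xC.
Blocks that differ from the original plaintext: P[1].

P[1] = 0x0, P[2] = 0x7, P[3] = 0x0, P[4] = 0x1, P[5] = 0x7, P[6] = 0xC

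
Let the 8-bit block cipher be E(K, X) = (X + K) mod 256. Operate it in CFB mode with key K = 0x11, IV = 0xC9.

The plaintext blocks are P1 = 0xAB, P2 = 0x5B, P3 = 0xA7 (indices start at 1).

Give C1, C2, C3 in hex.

CFB encryption: C_i = P_i ⊕ E(K, C_{i−1}), with C_{0} = IV.
C1: E(K, 0xC9) = 0xDA; 0xAB ⊕ 0xDA = 0x71.
C2: E(K, 0x71) = 0x82; 0x5B ⊕ 0x82 = 0xD9.
C3: E(K, 0xD9) = 0xEA; 0xA7 ⊕ 0xEA = 0x4D.

C1 = 0x71, C2 = 0xD9, C3 = 0x4D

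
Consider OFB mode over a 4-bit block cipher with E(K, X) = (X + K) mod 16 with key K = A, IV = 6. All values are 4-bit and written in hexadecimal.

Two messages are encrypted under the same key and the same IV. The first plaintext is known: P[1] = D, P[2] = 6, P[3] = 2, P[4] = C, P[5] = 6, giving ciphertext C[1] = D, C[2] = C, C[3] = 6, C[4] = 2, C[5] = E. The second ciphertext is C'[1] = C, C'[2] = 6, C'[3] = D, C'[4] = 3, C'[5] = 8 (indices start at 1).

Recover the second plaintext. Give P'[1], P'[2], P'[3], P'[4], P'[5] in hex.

P'[1] = C, P'[2] = C, P'[3] = 9, P'[4] = D, P'[5] = 0

In OFB with a reused IV, both messages share the same keystream S_i, so C_i ⊕ C'_i = P_i ⊕ P'_i and thus P'_i = P_i ⊕ C_i ⊕ C'_i.
P'[1]: D ⊕ D ⊕ C = C.
P'[2]: 6 ⊕ C ⊕ 6 = C.
P'[3]: 2 ⊕ 6 ⊕ D = 9.
P'[4]: C ⊕ 2 ⊕ 3 = D.
P'[5]: 6 ⊕ E ⊕ 8 = 0.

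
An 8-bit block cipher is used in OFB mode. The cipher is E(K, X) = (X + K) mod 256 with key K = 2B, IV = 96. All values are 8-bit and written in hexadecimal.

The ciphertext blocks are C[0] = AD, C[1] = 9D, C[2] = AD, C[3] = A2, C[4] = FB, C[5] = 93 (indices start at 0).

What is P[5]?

OFB decryption: S_i = E(K, S_{i−1}) with S_{−1} = IV; P_i = C_i ⊕ S_i.
P[0]: S = E(K, 96) = C1; AD ⊕ C1 = 6C.
P[1]: S = E(K, C1) = EC; 9D ⊕ EC = 71.
P[2]: S = E(K, EC) = 17; AD ⊕ 17 = BA.
P[3]: S = E(K, 17) = 42; A2 ⊕ 42 = E0.
P[4]: S = E(K, 42) = 6D; FB ⊕ 6D = 96.
P[5]: S = E(K, 6D) = 98; 93 ⊕ 98 = 0B.

P[5] = 0B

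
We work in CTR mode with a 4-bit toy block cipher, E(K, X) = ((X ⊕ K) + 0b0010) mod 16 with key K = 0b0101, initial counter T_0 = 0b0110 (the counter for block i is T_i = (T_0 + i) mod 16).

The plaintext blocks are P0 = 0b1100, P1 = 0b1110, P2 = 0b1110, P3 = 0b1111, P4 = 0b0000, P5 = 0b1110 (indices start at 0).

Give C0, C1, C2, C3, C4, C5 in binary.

C0 = 0b1001, C1 = 0b1010, C2 = 0b0001, C3 = 0b0001, C4 = 0b0001, C5 = 0b1110

CTR encryption: S_i = E(K, T_i) where T_i is the counter for block i; C_i = P_i ⊕ S_i.
C0: T = 0b0110, S = E(K, T) = 0b0101; 0b1100 ⊕ 0b0101 = 0b1001.
C1: T = 0b0111, S = E(K, T) = 0b0100; 0b1110 ⊕ 0b0100 = 0b1010.
C2: T = 0b1000, S = E(K, T) = 0b1111; 0b1110 ⊕ 0b1111 = 0b0001.
C3: T = 0b1001, S = E(K, T) = 0b1110; 0b1111 ⊕ 0b1110 = 0b0001.
C4: T = 0b1010, S = E(K, T) = 0b0001; 0b0000 ⊕ 0b0001 = 0b0001.
C5: T = 0b1011, S = E(K, T) = 0b0000; 0b1110 ⊕ 0b0000 = 0b1110.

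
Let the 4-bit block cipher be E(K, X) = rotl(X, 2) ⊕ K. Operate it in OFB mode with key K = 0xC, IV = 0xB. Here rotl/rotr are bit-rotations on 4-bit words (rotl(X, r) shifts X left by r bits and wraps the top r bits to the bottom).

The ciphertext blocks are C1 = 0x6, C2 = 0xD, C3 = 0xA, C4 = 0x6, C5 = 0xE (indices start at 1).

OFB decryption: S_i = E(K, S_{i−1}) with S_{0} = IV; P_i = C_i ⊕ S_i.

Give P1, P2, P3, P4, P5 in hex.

P1: S = E(K, 0xB) = 0x2; 0x6 ⊕ 0x2 = 0x4.
P2: S = E(K, 0x2) = 0x4; 0xD ⊕ 0x4 = 0x9.
P3: S = E(K, 0x4) = 0xD; 0xA ⊕ 0xD = 0x7.
P4: S = E(K, 0xD) = 0xB; 0x6 ⊕ 0xB = 0xD.
P5: S = E(K, 0xB) = 0x2; 0xE ⊕ 0x2 = 0xC.

P1 = 0x4, P2 = 0x9, P3 = 0x7, P4 = 0xD, P5 = 0xC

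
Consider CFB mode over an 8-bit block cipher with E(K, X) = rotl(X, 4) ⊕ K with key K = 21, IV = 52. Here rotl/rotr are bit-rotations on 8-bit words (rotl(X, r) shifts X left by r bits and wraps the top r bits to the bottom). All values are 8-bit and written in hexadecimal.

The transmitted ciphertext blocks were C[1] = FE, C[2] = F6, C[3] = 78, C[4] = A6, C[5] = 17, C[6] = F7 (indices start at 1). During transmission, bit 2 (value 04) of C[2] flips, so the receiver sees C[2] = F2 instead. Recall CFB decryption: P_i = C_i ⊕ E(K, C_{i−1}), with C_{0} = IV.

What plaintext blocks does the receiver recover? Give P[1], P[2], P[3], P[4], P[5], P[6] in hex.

Only C[2] changed, to F2. In CFB, a change in C_i flips the same bit in P_i and garbles P_{i+1}. Decrypting the received ciphertext:
P[1]: E(K, 52) = 04; FE ⊕ 04 = FA.
P[2]: E(K, FE) = CE; F2 ⊕ CE = 3C.
P[3]: E(K, F2) = 0E; 78 ⊕ 0E = 76.
P[4]: E(K, 78) = A6; A6 ⊕ A6 = 00.
P[5]: E(K, A6) = 4B; 17 ⊕ 4B = 5C.
P[6]: E(K, 17) = 50; F7 ⊕ 50 = A7.
Blocks that differ from the original plaintext: P[2], P[3].

P[1] = FA, P[2] = 3C, P[3] = 76, P[4] = 00, P[5] = 5C, P[6] = A7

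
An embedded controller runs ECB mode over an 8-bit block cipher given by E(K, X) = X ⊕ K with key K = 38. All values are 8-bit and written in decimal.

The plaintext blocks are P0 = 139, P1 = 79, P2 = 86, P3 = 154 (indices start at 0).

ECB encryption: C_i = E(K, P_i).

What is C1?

C1: E(K, 79) = 105.

C1 = 105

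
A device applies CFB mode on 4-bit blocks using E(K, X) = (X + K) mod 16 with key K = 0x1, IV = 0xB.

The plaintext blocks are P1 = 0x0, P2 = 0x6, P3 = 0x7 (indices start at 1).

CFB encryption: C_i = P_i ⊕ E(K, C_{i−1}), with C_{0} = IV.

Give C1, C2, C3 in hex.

C1: E(K, 0xB) = 0xC; 0x0 ⊕ 0xC = 0xC.
C2: E(K, 0xC) = 0xD; 0x6 ⊕ 0xD = 0xB.
C3: E(K, 0xB) = 0xC; 0x7 ⊕ 0xC = 0xB.

C1 = 0xC, C2 = 0xB, C3 = 0xB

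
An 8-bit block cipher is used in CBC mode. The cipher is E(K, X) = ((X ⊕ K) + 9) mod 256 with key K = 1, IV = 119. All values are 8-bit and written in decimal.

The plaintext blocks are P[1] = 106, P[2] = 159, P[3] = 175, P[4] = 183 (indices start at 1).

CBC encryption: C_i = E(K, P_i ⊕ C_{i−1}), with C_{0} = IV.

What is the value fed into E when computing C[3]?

C[1]: P[1] ⊕ 119 = 29; E(K, 29) = 37.
C[2]: P[2] ⊕ 37 = 186; E(K, 186) = 196.
C[3]: P[3] ⊕ 196 = 107; E(K, 107) = 115.
So the input to E for block [3] is 107.

107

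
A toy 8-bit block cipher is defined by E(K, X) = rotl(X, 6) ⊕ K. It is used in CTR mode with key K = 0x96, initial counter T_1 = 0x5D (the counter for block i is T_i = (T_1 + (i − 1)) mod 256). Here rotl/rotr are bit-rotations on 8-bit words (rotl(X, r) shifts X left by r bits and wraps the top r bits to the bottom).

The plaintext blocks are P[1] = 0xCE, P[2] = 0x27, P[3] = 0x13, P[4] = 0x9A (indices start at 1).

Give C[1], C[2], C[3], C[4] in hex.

C[1] = 0x0F, C[2] = 0x26, C[3] = 0x52, C[4] = 0x14

CTR encryption: S_i = E(K, T_i) where T_i is the counter for block i; C_i = P_i ⊕ S_i.
C[1]: T = 0x5D, S = E(K, T) = 0xC1; 0xCE ⊕ 0xC1 = 0x0F.
C[2]: T = 0x5E, S = E(K, T) = 0x01; 0x27 ⊕ 0x01 = 0x26.
C[3]: T = 0x5F, S = E(K, T) = 0x41; 0x13 ⊕ 0x41 = 0x52.
C[4]: T = 0x60, S = E(K, T) = 0x8E; 0x9A ⊕ 0x8E = 0x14.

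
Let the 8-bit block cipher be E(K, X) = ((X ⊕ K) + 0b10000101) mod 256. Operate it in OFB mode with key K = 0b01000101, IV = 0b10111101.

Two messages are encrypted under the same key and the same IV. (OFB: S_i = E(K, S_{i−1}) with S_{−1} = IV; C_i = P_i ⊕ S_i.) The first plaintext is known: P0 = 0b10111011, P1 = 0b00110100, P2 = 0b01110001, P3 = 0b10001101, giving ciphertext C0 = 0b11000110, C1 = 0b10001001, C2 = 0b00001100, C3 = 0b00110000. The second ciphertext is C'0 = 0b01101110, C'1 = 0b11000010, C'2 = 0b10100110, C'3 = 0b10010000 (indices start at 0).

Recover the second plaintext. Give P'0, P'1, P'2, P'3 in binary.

P'0 = 0b00010011, P'1 = 0b01111111, P'2 = 0b11011011, P'3 = 0b00101101

In OFB with a reused IV, both messages share the same keystream S_i, so C_i ⊕ C'_i = P_i ⊕ P'_i and thus P'_i = P_i ⊕ C_i ⊕ C'_i.
P'0: 0b10111011 ⊕ 0b11000110 ⊕ 0b01101110 = 0b00010011.
P'1: 0b00110100 ⊕ 0b10001001 ⊕ 0b11000010 = 0b01111111.
P'2: 0b01110001 ⊕ 0b00001100 ⊕ 0b10100110 = 0b11011011.
P'3: 0b10001101 ⊕ 0b00110000 ⊕ 0b10010000 = 0b00101101.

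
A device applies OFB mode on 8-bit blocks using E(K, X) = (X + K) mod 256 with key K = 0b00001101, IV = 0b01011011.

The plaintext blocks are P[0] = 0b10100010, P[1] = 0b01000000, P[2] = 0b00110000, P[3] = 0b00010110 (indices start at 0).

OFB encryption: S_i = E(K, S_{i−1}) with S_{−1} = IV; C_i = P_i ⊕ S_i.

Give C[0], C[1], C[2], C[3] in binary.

C[0]: S = E(K, 0b01011011) = 0b01101000; 0b10100010 ⊕ 0b01101000 = 0b11001010.
C[1]: S = E(K, 0b01101000) = 0b01110101; 0b01000000 ⊕ 0b01110101 = 0b00110101.
C[2]: S = E(K, 0b01110101) = 0b10000010; 0b00110000 ⊕ 0b10000010 = 0b10110010.
C[3]: S = E(K, 0b10000010) = 0b10001111; 0b00010110 ⊕ 0b10001111 = 0b10011001.

C[0] = 0b11001010, C[1] = 0b00110101, C[2] = 0b10110010, C[3] = 0b10011001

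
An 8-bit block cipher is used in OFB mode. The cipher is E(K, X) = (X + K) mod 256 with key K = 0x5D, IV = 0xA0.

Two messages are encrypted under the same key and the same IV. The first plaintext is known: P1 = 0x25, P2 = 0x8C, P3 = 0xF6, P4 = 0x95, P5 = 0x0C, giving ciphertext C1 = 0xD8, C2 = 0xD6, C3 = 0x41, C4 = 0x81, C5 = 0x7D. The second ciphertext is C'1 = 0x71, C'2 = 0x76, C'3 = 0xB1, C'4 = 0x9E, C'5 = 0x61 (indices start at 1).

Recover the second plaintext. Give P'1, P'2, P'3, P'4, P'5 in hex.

P'1 = 0x8C, P'2 = 0x2C, P'3 = 0x06, P'4 = 0x8A, P'5 = 0x10

In OFB with a reused IV, both messages share the same keystream S_i, so C_i ⊕ C'_i = P_i ⊕ P'_i and thus P'_i = P_i ⊕ C_i ⊕ C'_i.
P'1: 0x25 ⊕ 0xD8 ⊕ 0x71 = 0x8C.
P'2: 0x8C ⊕ 0xD6 ⊕ 0x76 = 0x2C.
P'3: 0xF6 ⊕ 0x41 ⊕ 0xB1 = 0x06.
P'4: 0x95 ⊕ 0x81 ⊕ 0x9E = 0x8A.
P'5: 0x0C ⊕ 0x7D ⊕ 0x61 = 0x10.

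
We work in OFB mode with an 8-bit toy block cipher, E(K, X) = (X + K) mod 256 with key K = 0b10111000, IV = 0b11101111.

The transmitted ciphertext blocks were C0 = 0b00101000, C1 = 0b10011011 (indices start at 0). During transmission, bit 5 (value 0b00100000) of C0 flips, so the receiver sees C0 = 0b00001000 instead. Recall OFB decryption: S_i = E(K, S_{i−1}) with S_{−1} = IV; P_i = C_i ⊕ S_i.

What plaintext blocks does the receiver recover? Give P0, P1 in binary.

Only C0 changed, to 0b00001000. In OFB, a change in C_i flips the same bit in P_i only; the keystream is unaffected. Decrypting the received ciphertext:
P0: S = E(K, 0b11101111) = 0b10100111; 0b00001000 ⊕ 0b10100111 = 0b10101111.
P1: S = E(K, 0b10100111) = 0b01011111; 0b10011011 ⊕ 0b01011111 = 0b11000100.
Blocks that differ from the original plaintext: P0.

P0 = 0b10101111, P1 = 0b11000100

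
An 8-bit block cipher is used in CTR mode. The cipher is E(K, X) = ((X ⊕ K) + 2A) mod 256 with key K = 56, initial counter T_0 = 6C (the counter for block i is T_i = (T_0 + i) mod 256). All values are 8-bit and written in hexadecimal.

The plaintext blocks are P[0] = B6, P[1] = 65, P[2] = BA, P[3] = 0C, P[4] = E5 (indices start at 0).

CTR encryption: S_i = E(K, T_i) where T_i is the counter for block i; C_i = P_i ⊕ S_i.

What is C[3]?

C[0]: T = 6C, S = E(K, T) = 64; B6 ⊕ 64 = D2.
C[1]: T = 6D, S = E(K, T) = 65; 65 ⊕ 65 = 00.
C[2]: T = 6E, S = E(K, T) = 62; BA ⊕ 62 = D8.
C[3]: T = 6F, S = E(K, T) = 63; 0C ⊕ 63 = 6F.

C[3] = 6F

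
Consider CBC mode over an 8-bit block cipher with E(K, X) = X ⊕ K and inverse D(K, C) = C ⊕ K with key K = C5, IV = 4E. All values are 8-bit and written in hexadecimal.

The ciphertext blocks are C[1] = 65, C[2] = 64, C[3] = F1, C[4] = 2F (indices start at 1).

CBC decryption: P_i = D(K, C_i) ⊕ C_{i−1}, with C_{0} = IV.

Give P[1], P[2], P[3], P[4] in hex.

P[1] = EE, P[2] = C4, P[3] = 50, P[4] = 1B

P[1]: D(K, 65) = A0; A0 ⊕ 4E = EE.
P[2]: D(K, 64) = A1; A1 ⊕ 65 = C4.
P[3]: D(K, F1) = 34; 34 ⊕ 64 = 50.
P[4]: D(K, 2F) = EA; EA ⊕ F1 = 1B.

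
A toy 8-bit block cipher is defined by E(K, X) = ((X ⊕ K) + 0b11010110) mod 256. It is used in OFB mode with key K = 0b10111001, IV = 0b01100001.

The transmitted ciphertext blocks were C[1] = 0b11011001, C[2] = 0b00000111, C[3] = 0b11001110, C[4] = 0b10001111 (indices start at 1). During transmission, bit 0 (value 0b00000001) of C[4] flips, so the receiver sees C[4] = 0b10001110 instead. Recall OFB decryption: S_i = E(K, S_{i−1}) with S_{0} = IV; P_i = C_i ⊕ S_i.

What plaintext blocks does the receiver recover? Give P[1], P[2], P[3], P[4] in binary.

P[1] = 0b01110111, P[2] = 0b11101010, P[3] = 0b11100100, P[4] = 0b11100111

Only C[4] changed, to 0b10001110. In OFB, a change in C_i flips the same bit in P_i only; the keystream is unaffected. Decrypting the received ciphertext:
P[1]: S = E(K, 0b01100001) = 0b10101110; 0b11011001 ⊕ 0b10101110 = 0b01110111.
P[2]: S = E(K, 0b10101110) = 0b11101101; 0b00000111 ⊕ 0b11101101 = 0b11101010.
P[3]: S = E(K, 0b11101101) = 0b00101010; 0b11001110 ⊕ 0b00101010 = 0b11100100.
P[4]: S = E(K, 0b00101010) = 0b01101001; 0b10001110 ⊕ 0b01101001 = 0b11100111.
Blocks that differ from the original plaintext: P[4].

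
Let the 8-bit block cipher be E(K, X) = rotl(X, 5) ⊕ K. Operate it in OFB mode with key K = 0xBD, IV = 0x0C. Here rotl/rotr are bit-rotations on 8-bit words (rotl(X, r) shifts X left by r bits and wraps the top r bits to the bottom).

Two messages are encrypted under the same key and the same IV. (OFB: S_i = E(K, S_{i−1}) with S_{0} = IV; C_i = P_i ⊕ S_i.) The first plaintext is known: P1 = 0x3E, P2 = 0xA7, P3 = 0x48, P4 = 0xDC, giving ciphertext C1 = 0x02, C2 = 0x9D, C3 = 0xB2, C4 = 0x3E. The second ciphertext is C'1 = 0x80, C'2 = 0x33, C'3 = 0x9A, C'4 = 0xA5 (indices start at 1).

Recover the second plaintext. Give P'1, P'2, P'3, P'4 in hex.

In OFB with a reused IV, both messages share the same keystream S_i, so C_i ⊕ C'_i = P_i ⊕ P'_i and thus P'_i = P_i ⊕ C_i ⊕ C'_i.
P'1: 0x3E ⊕ 0x02 ⊕ 0x80 = 0xBC.
P'2: 0xA7 ⊕ 0x9D ⊕ 0x33 = 0x09.
P'3: 0x48 ⊕ 0xB2 ⊕ 0x9A = 0x60.
P'4: 0xDC ⊕ 0x3E ⊕ 0xA5 = 0x47.

P'1 = 0xBC, P'2 = 0x09, P'3 = 0x60, P'4 = 0x47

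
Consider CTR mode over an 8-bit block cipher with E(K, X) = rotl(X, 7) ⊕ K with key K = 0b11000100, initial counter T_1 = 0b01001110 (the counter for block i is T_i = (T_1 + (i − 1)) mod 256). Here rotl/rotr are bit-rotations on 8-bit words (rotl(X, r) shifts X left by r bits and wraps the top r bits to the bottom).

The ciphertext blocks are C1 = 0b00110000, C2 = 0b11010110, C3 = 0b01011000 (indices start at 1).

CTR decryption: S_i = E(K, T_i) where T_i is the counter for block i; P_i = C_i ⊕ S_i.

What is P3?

P3 = 0b10110100

P3: T = 0b01010000, S = E(K, T) = 0b11101100; 0b01011000 ⊕ 0b11101100 = 0b10110100.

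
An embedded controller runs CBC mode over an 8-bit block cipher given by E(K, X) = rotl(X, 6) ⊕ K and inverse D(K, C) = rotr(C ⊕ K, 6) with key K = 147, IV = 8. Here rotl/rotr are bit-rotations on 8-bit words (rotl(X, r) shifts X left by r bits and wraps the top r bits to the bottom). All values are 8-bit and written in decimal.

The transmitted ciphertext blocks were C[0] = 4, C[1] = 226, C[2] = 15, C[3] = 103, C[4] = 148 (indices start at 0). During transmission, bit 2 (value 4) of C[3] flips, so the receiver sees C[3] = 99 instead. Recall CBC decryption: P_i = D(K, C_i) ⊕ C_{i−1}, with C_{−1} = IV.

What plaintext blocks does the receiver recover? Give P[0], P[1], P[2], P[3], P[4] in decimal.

P[0] = 86, P[1] = 193, P[2] = 144, P[3] = 204, P[4] = 127

Only C[3] changed, to 99. In CBC, a change in C_i garbles P_i and flips the same bit in P_{i+1}. Decrypting the received ciphertext:
P[0]: D(K, 4) = 94; 94 ⊕ 8 = 86.
P[1]: D(K, 226) = 197; 197 ⊕ 4 = 193.
P[2]: D(K, 15) = 114; 114 ⊕ 226 = 144.
P[3]: D(K, 99) = 195; 195 ⊕ 15 = 204.
P[4]: D(K, 148) = 28; 28 ⊕ 99 = 127.
Blocks that differ from the original plaintext: P[3], P[4].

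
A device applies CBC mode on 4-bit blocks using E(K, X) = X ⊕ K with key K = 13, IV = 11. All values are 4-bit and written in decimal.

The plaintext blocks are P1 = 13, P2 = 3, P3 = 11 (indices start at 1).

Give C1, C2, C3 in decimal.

CBC encryption: C_i = E(K, P_i ⊕ C_{i−1}), with C_{0} = IV.
C1: P1 ⊕ 11 = 6; E(K, 6) = 11.
C2: P2 ⊕ 11 = 8; E(K, 8) = 5.
C3: P3 ⊕ 5 = 14; E(K, 14) = 3.

C1 = 11, C2 = 5, C3 = 3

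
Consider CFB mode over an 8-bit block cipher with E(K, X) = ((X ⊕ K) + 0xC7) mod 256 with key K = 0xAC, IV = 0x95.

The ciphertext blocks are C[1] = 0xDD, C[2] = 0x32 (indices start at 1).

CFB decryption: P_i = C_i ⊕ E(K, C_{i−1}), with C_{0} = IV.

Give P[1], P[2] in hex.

P[1]: E(K, 0x95) = 0x00; 0xDD ⊕ 0x00 = 0xDD.
P[2]: E(K, 0xDD) = 0x38; 0x32 ⊕ 0x38 = 0x0A.

P[1] = 0xDD, P[2] = 0x0A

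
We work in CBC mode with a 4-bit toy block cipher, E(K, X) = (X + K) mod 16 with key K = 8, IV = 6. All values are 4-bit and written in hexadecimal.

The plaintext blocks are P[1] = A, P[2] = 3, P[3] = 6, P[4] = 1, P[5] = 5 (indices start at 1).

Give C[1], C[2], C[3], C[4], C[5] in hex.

C[1] = 4, C[2] = F, C[3] = 1, C[4] = 8, C[5] = 5

CBC encryption: C_i = E(K, P_i ⊕ C_{i−1}), with C_{0} = IV.
C[1]: P[1] ⊕ 6 = C; E(K, C) = 4.
C[2]: P[2] ⊕ 4 = 7; E(K, 7) = F.
C[3]: P[3] ⊕ F = 9; E(K, 9) = 1.
C[4]: P[4] ⊕ 1 = 0; E(K, 0) = 8.
C[5]: P[5] ⊕ 8 = D; E(K, D) = 5.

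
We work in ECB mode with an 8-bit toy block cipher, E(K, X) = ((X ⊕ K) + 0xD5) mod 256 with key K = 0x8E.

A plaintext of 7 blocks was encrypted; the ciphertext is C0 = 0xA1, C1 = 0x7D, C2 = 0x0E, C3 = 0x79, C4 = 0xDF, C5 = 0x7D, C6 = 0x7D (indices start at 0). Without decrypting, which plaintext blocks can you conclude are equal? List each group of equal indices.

P1 = P5 = P6

ECB encrypts each block independently with the same key, so equal ciphertext blocks imply equal plaintext blocks.
C1 = C5 = C6 = 0x7D, so P1 = P5 = P6.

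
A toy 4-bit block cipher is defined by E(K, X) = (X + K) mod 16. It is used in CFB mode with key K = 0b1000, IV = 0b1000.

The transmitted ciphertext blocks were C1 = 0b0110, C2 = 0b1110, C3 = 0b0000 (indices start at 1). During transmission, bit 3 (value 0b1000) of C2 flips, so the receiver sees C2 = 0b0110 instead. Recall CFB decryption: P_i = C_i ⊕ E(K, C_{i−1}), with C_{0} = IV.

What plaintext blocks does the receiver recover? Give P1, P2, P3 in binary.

P1 = 0b0110, P2 = 0b1000, P3 = 0b1110

Only C2 changed, to 0b0110. In CFB, a change in C_i flips the same bit in P_i and garbles P_{i+1}. Decrypting the received ciphertext:
P1: E(K, 0b1000) = 0b0000; 0b0110 ⊕ 0b0000 = 0b0110.
P2: E(K, 0b0110) = 0b1110; 0b0110 ⊕ 0b1110 = 0b1000.
P3: E(K, 0b0110) = 0b1110; 0b0000 ⊕ 0b1110 = 0b1110.
Blocks that differ from the original plaintext: P2, P3.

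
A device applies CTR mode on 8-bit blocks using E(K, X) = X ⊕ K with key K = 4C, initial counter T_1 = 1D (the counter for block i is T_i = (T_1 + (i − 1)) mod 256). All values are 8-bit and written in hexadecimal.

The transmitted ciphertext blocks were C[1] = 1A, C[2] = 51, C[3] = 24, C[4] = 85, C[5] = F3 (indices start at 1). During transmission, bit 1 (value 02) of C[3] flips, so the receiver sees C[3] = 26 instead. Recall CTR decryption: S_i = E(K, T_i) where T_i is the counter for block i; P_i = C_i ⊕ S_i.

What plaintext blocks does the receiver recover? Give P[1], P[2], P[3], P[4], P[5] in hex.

P[1] = 4B, P[2] = 03, P[3] = 75, P[4] = E9, P[5] = 9E

Only C[3] changed, to 26. In CTR, a change in C_i flips the same bit in P_i only; the keystream is unaffected. Decrypting the received ciphertext:
P[1]: T = 1D, S = E(K, T) = 51; 1A ⊕ 51 = 4B.
P[2]: T = 1E, S = E(K, T) = 52; 51 ⊕ 52 = 03.
P[3]: T = 1F, S = E(K, T) = 53; 26 ⊕ 53 = 75.
P[4]: T = 20, S = E(K, T) = 6C; 85 ⊕ 6C = E9.
P[5]: T = 21, S = E(K, T) = 6D; F3 ⊕ 6D = 9E.
Blocks that differ from the original plaintext: P[3].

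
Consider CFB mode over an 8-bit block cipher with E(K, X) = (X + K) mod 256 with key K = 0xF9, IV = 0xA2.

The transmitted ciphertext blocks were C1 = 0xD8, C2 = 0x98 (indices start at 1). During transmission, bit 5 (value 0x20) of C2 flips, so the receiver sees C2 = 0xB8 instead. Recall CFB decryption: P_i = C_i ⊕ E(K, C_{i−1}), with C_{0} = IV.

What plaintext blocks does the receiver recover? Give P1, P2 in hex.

Only C2 changed, to 0xB8. In CFB, a change in C_i flips the same bit in P_i and garbles P_{i+1}. Decrypting the received ciphertext:
P1: E(K, 0xA2) = 0x9B; 0xD8 ⊕ 0x9B = 0x43.
P2: E(K, 0xD8) = 0xD1; 0xB8 ⊕ 0xD1 = 0x69.
Blocks that differ from the original plaintext: P2.

P1 = 0x43, P2 = 0x69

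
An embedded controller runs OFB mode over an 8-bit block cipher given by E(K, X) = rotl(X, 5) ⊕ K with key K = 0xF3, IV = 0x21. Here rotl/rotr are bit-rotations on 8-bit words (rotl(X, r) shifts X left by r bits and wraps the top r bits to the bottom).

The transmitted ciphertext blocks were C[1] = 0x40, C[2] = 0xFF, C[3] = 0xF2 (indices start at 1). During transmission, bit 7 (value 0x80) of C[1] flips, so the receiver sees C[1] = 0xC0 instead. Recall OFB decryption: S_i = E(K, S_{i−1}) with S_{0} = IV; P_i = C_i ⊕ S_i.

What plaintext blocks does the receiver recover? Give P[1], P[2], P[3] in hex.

Only C[1] changed, to 0xC0. In OFB, a change in C_i flips the same bit in P_i only; the keystream is unaffected. Decrypting the received ciphertext:
P[1]: S = E(K, 0x21) = 0xD7; 0xC0 ⊕ 0xD7 = 0x17.
P[2]: S = E(K, 0xD7) = 0x09; 0xFF ⊕ 0x09 = 0xF6.
P[3]: S = E(K, 0x09) = 0xD2; 0xF2 ⊕ 0xD2 = 0x20.
Blocks that differ from the original plaintext: P[1].

P[1] = 0x17, P[2] = 0xF6, P[3] = 0x20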